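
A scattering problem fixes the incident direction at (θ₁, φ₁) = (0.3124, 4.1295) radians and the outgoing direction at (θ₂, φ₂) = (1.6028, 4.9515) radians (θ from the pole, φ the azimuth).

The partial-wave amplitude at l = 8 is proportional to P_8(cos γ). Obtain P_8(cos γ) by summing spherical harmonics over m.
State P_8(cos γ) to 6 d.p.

Summing Y*_{l m}(θ₁,φ₁)·Y_{l m}(θ₂,φ₂) over m ∈ [−8, 8]; prefactor 4π/(2·8+1) = 0.739198:
  m=-8: Y*=-0.00000 + 0.00004j  Y=-0.17220 - 0.48358j  product 0.00002 - 0.00001j
  m=-7: Y*=-0.00041 - 0.00030j  Y=0.06539 - 0.00676j  product -0.00003 - 0.00002j
  m=-6: Y*=0.00374 - 0.00139j  Y=0.05014 - 0.36608j  product -0.00032 - 0.00144j
  m=-5: Y*=-0.00506 + 0.02188j  Y=0.07207 + 0.02839j  product -0.00099 + 0.00143j
  m=-4: Y*=-0.06401 - 0.06724j  Y=0.18943 - 0.26854j  product -0.03018 + 0.00445j
  m=-3: Y*=0.27161 - 0.04883j  Y=0.05455 + 0.06253j  product 0.01787 + 0.01432j
  m=-2: Y*=-0.21377 + 0.49863j  Y=0.27645 - 0.14330j  product 0.01236 + 0.16848j
  m=-1: Y*=-0.29455 - 0.44676j  Y=0.02021 + 0.08291j  product 0.03109 - 0.03345j
  m=+0: Y*=-0.14441 + 0.00000j  Y=0.30638 + 0.00000j  product -0.04425 + 0.00000j
  m=+1: Y*=0.29455 - 0.44676j  Y=-0.02021 + 0.08291j  product 0.03109 + 0.03345j
  m=+2: Y*=-0.21377 - 0.49863j  Y=0.27645 + 0.14330j  product 0.01236 - 0.16848j
  m=+3: Y*=-0.27161 - 0.04883j  Y=-0.05455 + 0.06253j  product 0.01787 - 0.01432j
  m=+4: Y*=-0.06401 + 0.06724j  Y=0.18943 + 0.26854j  product -0.03018 - 0.00445j
  m=+5: Y*=0.00506 + 0.02188j  Y=-0.07207 + 0.02839j  product -0.00099 - 0.00143j
  m=+6: Y*=0.00374 + 0.00139j  Y=0.05014 + 0.36608j  product -0.00032 + 0.00144j
  m=+7: Y*=0.00041 - 0.00030j  Y=-0.06539 - 0.00676j  product -0.00003 + 0.00002j
  m=+8: Y*=-0.00000 - 0.00004j  Y=-0.17220 + 0.48358j  product 0.00002 + 0.00001j
Total Σ_m = 0.01538 + 0.00000j. Multiply by 0.739198: 0.01137 + 0.00000j. P_8(cos γ) = 0.011369

0.011369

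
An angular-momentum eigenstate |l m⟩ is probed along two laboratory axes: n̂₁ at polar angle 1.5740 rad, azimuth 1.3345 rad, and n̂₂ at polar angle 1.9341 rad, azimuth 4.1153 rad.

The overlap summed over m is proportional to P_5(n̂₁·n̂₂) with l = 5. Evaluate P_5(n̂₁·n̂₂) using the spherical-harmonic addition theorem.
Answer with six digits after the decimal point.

Term-by-term m-sum for l=5 (normalisation 4π/11 = 1.142397):
  term(m=-5) = 0.03552 - 0.14955j   from Y*(Ω₁)=0.42939 + 0.17616j, Y(Ω₂)=-0.05150 - 0.32715j
  term(m=-4) = 0.00024 + 0.00186j   from Y*(Ω₁)=-0.00275 + 0.00381j, Y(Ω₂)=0.29045 - 0.27234j
  term(m=-3) = 0.00626 + 0.01178j   from Y*(Ω₁)=0.22518 + 0.26257j, Y(Ω₂)=0.03765 + 0.00844j
  term(m=-2) = 0.00133 + 0.00117j   from Y*(Ω₁)=-0.00483 + 0.00247j, Y(Ω₂)=-0.12021 - 0.30394j
  term(m=-1) = 0.03885 + 0.01466j   from Y*(Ω₁)=0.07497 + 0.31134j, Y(Ω₂)=0.07290 - 0.10722j
  term(m=+0) = 0.00167 + 0.00000j   from Y*(Ω₁)=-0.00562 + 0.00000j, Y(Ω₂)=-0.29777 + 0.00000j
  term(m=+1) = 0.03885 - 0.01466j   from Y*(Ω₁)=-0.07497 + 0.31134j, Y(Ω₂)=-0.07290 - 0.10722j
  term(m=+2) = 0.00133 - 0.00117j   from Y*(Ω₁)=-0.00483 - 0.00247j, Y(Ω₂)=-0.12021 + 0.30394j
  term(m=+3) = 0.00626 - 0.01178j   from Y*(Ω₁)=-0.22518 + 0.26257j, Y(Ω₂)=-0.03765 + 0.00844j
  term(m=+4) = 0.00024 - 0.00186j   from Y*(Ω₁)=-0.00275 - 0.00381j, Y(Ω₂)=0.29045 + 0.27234j
  term(m=+5) = 0.03552 + 0.14955j   from Y*(Ω₁)=-0.42939 + 0.17616j, Y(Ω₂)=0.05150 - 0.32715j
Accumulated sum 0.16606 + 0.00000j; after 4π/(2l+1) scaling, 0.18971 + 0.00000j ⇒ P_5 = 0.189709

0.189709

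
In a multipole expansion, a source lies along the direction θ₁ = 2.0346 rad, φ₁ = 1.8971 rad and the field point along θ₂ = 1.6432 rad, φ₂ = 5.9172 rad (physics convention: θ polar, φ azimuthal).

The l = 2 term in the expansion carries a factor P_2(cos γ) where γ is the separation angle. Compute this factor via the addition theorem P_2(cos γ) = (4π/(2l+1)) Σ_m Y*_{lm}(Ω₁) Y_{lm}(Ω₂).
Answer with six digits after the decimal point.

-0.067428

Addition theorem: P_2(cos γ) = (4π/5) Σ_m Y*_{lm}(Ω₁) Y_{lm}(Ω₂), m = −2…2:
  m=-2: Y*=-0.24548 - 0.18763j  Y=0.28583 + 0.25681j  product -0.02198 - 0.11667j
  m=-1: Y*=0.09908 - 0.29278j  Y=-0.05205 - 0.01995j  product -0.01100 + 0.01326j
  m=+0: Y*=-0.12604 + 0.00000j  Y=-0.31044 + 0.00000j  product 0.03913 + 0.00000j
  m=+1: Y*=-0.09908 - 0.29278j  Y=0.05205 - 0.01995j  product -0.01100 - 0.01326j
  m=+2: Y*=-0.24548 + 0.18763j  Y=0.28583 - 0.25681j  product -0.02198 + 0.11667j
Σ over m = -0.02683 + 0.00000j; ×(4π/5) → -0.06743 + 0.00000j. Real part: -0.067428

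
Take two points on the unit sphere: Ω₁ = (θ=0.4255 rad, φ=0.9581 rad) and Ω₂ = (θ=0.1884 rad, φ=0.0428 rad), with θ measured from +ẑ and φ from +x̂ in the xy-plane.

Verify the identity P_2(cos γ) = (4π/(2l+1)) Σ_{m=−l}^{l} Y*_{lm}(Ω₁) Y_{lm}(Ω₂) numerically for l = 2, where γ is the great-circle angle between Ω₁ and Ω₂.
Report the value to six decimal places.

Summing Y*_{l m}(θ₁,φ₁)·Y_{l m}(θ₂,φ₂) over m ∈ [−2, 2]; prefactor 4π/(2·2+1) = 2.513274:
  m=-2: (-0.022283, 0.061928) × (0.013500, -0.001158) = (-0.000229, 0.000862)  (running Σ = (-0.000229, 0.000862))
  m=-1: (0.167034, 0.237621) × (0.141998, -0.006081) = (0.025163, 0.032726)  (running Σ = (0.024934, 0.033588))
  m=0: (0.469570, -0.000000) × (0.597595, 0.000000) = (0.280612, 0.000000)  (running Σ = (0.305547, 0.033588))
  m=1: (-0.167034, 0.237621) × (-0.141998, -0.006081) = (0.025163, -0.032726)  (running Σ = (0.330710, 0.000862))
  m=2: (-0.022283, -0.061928) × (0.013500, 0.001158) = (-0.000229, -0.000862)  (running Σ = (0.330481, 0.000000))
Total Σ_m = (0.330481, 0.000000). Multiply by 2.513274: (0.830590, 0.000000). P_2(cos γ) = 0.830590

0.830590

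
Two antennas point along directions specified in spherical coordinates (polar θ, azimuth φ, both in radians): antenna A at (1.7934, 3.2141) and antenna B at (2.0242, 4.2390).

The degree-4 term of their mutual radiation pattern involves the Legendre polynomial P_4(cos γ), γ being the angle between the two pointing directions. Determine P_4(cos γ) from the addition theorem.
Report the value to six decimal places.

Addition theorem: P_4(cos γ) = (4π/9) Σ_m Y*_{lm}(Ω₁) Y_{lm}(Ω₂), m = −4…4:
  term(m=-4) = -0.06656 + 0.09467j   from Y*(Ω₁)=0.38372 + 0.11452j, Y(Ω₂)=-0.09167 + 0.27408j
  term(m=-3) = -0.10189 - 0.00683j   from Y*(Ω₁)=0.25034 + 0.05533j, Y(Ω₂)=-0.39379 + 0.05977j
  term(m=-2) = 0.00896 + 0.01726j   from Y*(Ω₁)=-0.20745 - 0.03030j, Y(Ω₂)=-0.05419 - 0.07527j
  term(m=-1) = 0.04340 - 0.07145j   from Y*(Ω₁)=-0.27013 - 0.01962j, Y(Ω₂)=-0.14072 + 0.27472j
  term(m=+0) = -0.02662 + 0.00000j   from Y*(Ω₁)=0.17147 + 0.00000j, Y(Ω₂)=-0.15525 + 0.00000j
  term(m=+1) = 0.04340 + 0.07145j   from Y*(Ω₁)=0.27013 - 0.01962j, Y(Ω₂)=0.14072 + 0.27472j
  term(m=+2) = 0.00896 - 0.01726j   from Y*(Ω₁)=-0.20745 + 0.03030j, Y(Ω₂)=-0.05419 + 0.07527j
  term(m=+3) = -0.10189 + 0.00683j   from Y*(Ω₁)=-0.25034 + 0.05533j, Y(Ω₂)=0.39379 + 0.05977j
  term(m=+4) = -0.06656 - 0.09467j   from Y*(Ω₁)=0.38372 - 0.11452j, Y(Ω₂)=-0.09167 - 0.27408j
Σ over m = -0.25879 + 0.00000j; ×(4π/9) → -0.36134 + 0.00000j. Real part: -0.361342

-0.361342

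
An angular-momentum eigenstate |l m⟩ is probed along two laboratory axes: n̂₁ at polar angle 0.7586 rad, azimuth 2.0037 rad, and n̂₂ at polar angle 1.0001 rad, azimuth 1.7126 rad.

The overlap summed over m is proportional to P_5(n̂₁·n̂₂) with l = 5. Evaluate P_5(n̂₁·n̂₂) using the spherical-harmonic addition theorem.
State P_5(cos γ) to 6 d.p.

Summing Y*_{l m}(θ₁,φ₁)·Y_{l m}(θ₂,φ₂) over m ∈ [−5, 5]; prefactor 4π/(2·5+1) = 1.142397:
  m=-5: Y*=-0.059261-0.039999i  Y=-0.127531-0.148669i  product +0.001611+0.013911i
  m=-4: Y*=-0.038198+0.235469i  Y=+0.335361-0.213641i  product +0.037496+0.087128i
  m=-3: Y*=+0.405799-0.113220i  Y=+0.138387+0.305437i  product +0.090739+0.108278i
  m=-2: Y*=-0.218914-0.257287i  Y=+0.077492-0.022586i  product -0.022775-0.014993i
  m=-1: Y*=+0.050598-0.109487i  Y=+0.049411+0.346111i  product +0.040395+0.012103i
  m=+0: Y*=-0.372829-0.000000i  Y=-0.003974+0.000000i  product +0.001482+0.000000i
  m=+1: Y*=-0.050598-0.109487i  Y=-0.049411+0.346111i  product +0.040395-0.012103i
  m=+2: Y*=-0.218914+0.257287i  Y=+0.077492+0.022586i  product -0.022775+0.014993i
  m=+3: Y*=-0.405799-0.113220i  Y=-0.138387+0.305437i  product +0.090739-0.108278i
  m=+4: Y*=-0.038198-0.235469i  Y=+0.335361+0.213641i  product +0.037496-0.087128i
  m=+5: Y*=+0.059261-0.039999i  Y=+0.127531-0.148669i  product +0.001611-0.013911i
Accumulated sum +0.296412-0.000000i; after 4π/(2l+1) scaling, +0.338621-0.000000i ⇒ P_5 = 0.338621

0.338621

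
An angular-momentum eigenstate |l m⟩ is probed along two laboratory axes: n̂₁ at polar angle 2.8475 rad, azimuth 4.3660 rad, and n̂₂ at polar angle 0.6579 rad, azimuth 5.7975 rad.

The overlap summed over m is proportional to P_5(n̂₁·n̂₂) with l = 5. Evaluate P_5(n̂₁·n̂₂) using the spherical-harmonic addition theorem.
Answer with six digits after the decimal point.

0.405032

Term-by-term m-sum for l=5 (normalisation 4π/11 = 1.142397):
  [-5]  conj(Y_{5,-5})(Ω₁) = -0.000938+0.000152i ; Y_{5,-5}(Ω₂) = -0.030003+0.025954i ; Δ = +0.000024-0.000029i
  [-4]  conj(Y_{5,-4})(Ω₁) = -0.001827+0.009748i ; Y_{5,-4}(Ω₂) = -0.059000+0.151242i ; Δ = -0.001367-0.000851i
  [-3]  conj(Y_{5,-3})(Ω₁) = +0.052612+0.030942i ; Y_{5,-3}(Ω₂) = +0.041604+0.364204i ; Δ = -0.009080+0.020449i
  [-2]  conj(Y_{5,-2})(Ω₁) = +0.183308-0.152149i ; Y_{5,-2}(Ω₂) = +0.248459+0.363619i ; Δ = +0.100868+0.028852i
  [-1]  conj(Y_{5,-1})(Ω₁) = -0.182674-0.506104i ; Y_{5,-1}(Ω₂) = +0.080860+0.042682i ; Δ = +0.006831-0.048720i
  [+0]  conj(Y_{5,0})(Ω₁) = -0.418544-0.000000i ; Y_{5,0}(Ω₂) = -0.382259+0.000000i ; Δ = +0.159992+0.000000i
  [+1]  conj(Y_{5,1})(Ω₁) = +0.182674-0.506104i ; Y_{5,1}(Ω₂) = -0.080860+0.042682i ; Δ = +0.006831+0.048720i
  [+2]  conj(Y_{5,2})(Ω₁) = +0.183308+0.152149i ; Y_{5,2}(Ω₂) = +0.248459-0.363619i ; Δ = +0.100868-0.028852i
  [+3]  conj(Y_{5,3})(Ω₁) = -0.052612+0.030942i ; Y_{5,3}(Ω₂) = -0.041604+0.364204i ; Δ = -0.009080-0.020449i
  [+4]  conj(Y_{5,4})(Ω₁) = -0.001827-0.009748i ; Y_{5,4}(Ω₂) = -0.059000-0.151242i ; Δ = -0.001367+0.000851i
  [+5]  conj(Y_{5,5})(Ω₁) = +0.000938+0.000152i ; Y_{5,5}(Ω₂) = +0.030003+0.025954i ; Δ = +0.000024+0.000029i
Σ over m = +0.354546+0.000000i; ×(4π/11) → +0.405032+0.000000i. Real part: 0.405032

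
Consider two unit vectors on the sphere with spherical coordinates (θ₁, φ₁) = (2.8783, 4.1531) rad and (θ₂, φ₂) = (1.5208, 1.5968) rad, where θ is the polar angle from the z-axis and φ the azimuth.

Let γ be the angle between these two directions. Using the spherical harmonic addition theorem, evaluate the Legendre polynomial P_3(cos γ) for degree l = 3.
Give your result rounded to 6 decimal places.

0.350901

Term-by-term m-sum for l=3 (normalisation 4π/7 = 1.795196):
  [-3]  conj(Y_{3,-3})(Ω₁) = +0.007313-0.000786i ; Y_{3,-3}(Ω₂) = +0.032393+0.414398i ; Δ = +0.000563+0.003005i
  [-2]  conj(Y_{3,-2})(Ω₁) = +0.029206-0.060121i ; Y_{3,-2}(Ω₂) = -0.050878+0.002648i ; Δ = -0.001327+0.003136i
  [-1]  conj(Y_{3,-1})(Ω₁) = -0.163398-0.261035i ; Y_{3,-1}(Ω₂) = +0.008288+0.318638i ; Δ = +0.081822-0.054228i
  [+0]  conj(Y_{3,0})(Ω₁) = -0.598600-0.000000i ; Y_{3,0}(Ω₂) = -0.055716+0.000000i ; Δ = +0.033352+0.000000i
  [+1]  conj(Y_{3,1})(Ω₁) = +0.163398-0.261035i ; Y_{3,1}(Ω₂) = -0.008288+0.318638i ; Δ = +0.081822+0.054228i
  [+2]  conj(Y_{3,2})(Ω₁) = +0.029206+0.060121i ; Y_{3,2}(Ω₂) = -0.050878-0.002648i ; Δ = -0.001327-0.003136i
  [+3]  conj(Y_{3,3})(Ω₁) = -0.007313-0.000786i ; Y_{3,3}(Ω₂) = -0.032393+0.414398i ; Δ = +0.000563-0.003005i
Σ over m = +0.195467+0.000000i; ×(4π/7) → +0.350901+0.000000i. Real part: 0.350901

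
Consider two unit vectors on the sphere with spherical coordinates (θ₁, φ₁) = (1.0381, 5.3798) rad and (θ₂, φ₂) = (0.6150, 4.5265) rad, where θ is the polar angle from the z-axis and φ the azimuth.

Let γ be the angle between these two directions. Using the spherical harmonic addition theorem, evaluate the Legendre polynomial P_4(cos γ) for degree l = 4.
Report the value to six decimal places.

-0.364105

Addition theorem: P_4(cos γ) = (4π/9) Σ_m Y*_{lm}(Ω₁) Y_{lm}(Ω₂), m = −4…4:
  m=-4: Y*=-0.21706 + 0.11079j  Y=0.03609 + 0.03319j  product -0.01151 - 0.00321j
  m=-3: Y*=-0.36912 - 0.16993j  Y=0.10391 - 0.16660j  product -0.06667 + 0.04384j
  m=-2: Y*=-0.04675 - 0.19440j  Y=-0.38074 - 0.14845j  product -0.01106 + 0.08096j
  m=-1: Y*=-0.15303 + 0.19419j  Y=-0.06880 + 0.36586j  product -0.06052 - 0.06935j
  m=+0: Y*=-0.25487 + 0.00000j  Y=-0.15200 + 0.00000j  product 0.03874 + 0.00000j
  m=+1: Y*=0.15303 + 0.19419j  Y=0.06880 + 0.36586j  product -0.06052 + 0.06935j
  m=+2: Y*=-0.04675 + 0.19440j  Y=-0.38074 + 0.14845j  product -0.01106 - 0.08096j
  m=+3: Y*=0.36912 - 0.16993j  Y=-0.10391 - 0.16660j  product -0.06667 - 0.04384j
  m=+4: Y*=-0.21706 - 0.11079j  Y=0.03609 - 0.03319j  product -0.01151 + 0.00321j
Σ over m = -0.26077 - 0.00000j; ×(4π/9) → -0.36411 - 0.00000j. Real part: -0.364105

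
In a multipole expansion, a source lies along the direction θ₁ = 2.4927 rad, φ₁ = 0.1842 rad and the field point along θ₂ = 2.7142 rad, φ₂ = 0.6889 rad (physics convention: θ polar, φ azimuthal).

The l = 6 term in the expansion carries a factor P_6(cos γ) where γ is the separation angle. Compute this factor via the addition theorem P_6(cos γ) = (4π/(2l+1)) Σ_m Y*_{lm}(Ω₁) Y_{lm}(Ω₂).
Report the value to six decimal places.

Expand P_6 via completeness: Σ_{m} conj(Y_{6,m}) at Ω₁ times Y_{6,m} at Ω₂ —
  m=-6: +0.010562+0.021022i × -0.001341+0.002051i = -0.000057-0.000007i  (running Σ = -0.000057-0.000007i)
  m=-5: -0.065011-0.085554i × +0.017785-0.005558i = -0.001632-0.001160i  (running Σ = -0.001689-0.001167i)
  m=-4: +0.210833+0.191276i × -0.079129-0.032156i = -0.010532-0.021915i  (running Σ = -0.012221-0.023082i)
  m=-3: -0.388287-0.239452i × +0.122737+0.226872i = +0.006668-0.117481i  (running Σ = -0.005553-0.140563i)
  m=-2: +0.318676+0.123016i × +0.093667-0.479289i = +0.088810-0.141215i  (running Σ = +0.083256-0.281778i)
  m=-1: +0.145426+0.027095i × -0.334572+0.275516i = -0.056121+0.031002i  (running Σ = +0.027136-0.250776i)
  m=0: -0.393553-0.000000i × -0.182923+0.000000i = +0.071990+0.000000i  (running Σ = +0.099126-0.250776i)
  m=1: -0.145426+0.027095i × +0.334572+0.275516i = -0.056121-0.031002i  (running Σ = +0.043005-0.281778i)
  m=2: +0.318676-0.123016i × +0.093667+0.479289i = +0.088810+0.141215i  (running Σ = +0.131815-0.140563i)
  m=3: +0.388287-0.239452i × -0.122737+0.226872i = +0.006668+0.117481i  (running Σ = +0.138483-0.023082i)
  m=4: +0.210833-0.191276i × -0.079129+0.032156i = -0.010532+0.021915i  (running Σ = +0.127951-0.001167i)
  m=5: +0.065011-0.085554i × -0.017785-0.005558i = -0.001632+0.001160i  (running Σ = +0.126319-0.000007i)
  m=6: +0.010562-0.021022i × -0.001341-0.002051i = -0.000057+0.000007i  (running Σ = +0.126261-0.000000i)
Total Σ_m = +0.126261-0.000000i. Multiply by 0.966644: +0.122050-0.000000i. P_6(cos γ) = 0.122050

0.122050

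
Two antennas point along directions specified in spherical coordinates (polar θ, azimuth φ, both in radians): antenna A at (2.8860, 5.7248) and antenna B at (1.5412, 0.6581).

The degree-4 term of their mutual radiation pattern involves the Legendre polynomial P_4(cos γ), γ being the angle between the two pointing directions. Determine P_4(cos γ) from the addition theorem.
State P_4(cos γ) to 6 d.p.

Addition theorem: P_4(cos γ) = (4π/9) Σ_m Y*_{lm}(Ω₁) Y_{lm}(Ω₂), m = −4…4:
  m=-4: -0.00111 - 0.00143j × -0.38572 - 0.21534j = 0.00012 + 0.00079j  (running Σ = 0.00012 + 0.00079j)
  m=-3: 0.00204 + 0.01946j × -0.01452 - 0.03402j = 0.00063 - 0.00035j  (running Σ = 0.00075 + 0.00044j)
  m=-2: 0.05207 - 0.10670j × -0.08366 + 0.32147j = 0.02994 + 0.02567j  (running Σ = 0.03070 + 0.02610j)
  m=-1: -0.34866 + 0.21781j × -0.03315 + 0.02562j = 0.00598 - 0.01615j  (running Σ = 0.03667 + 0.00995j)
  m=0: 0.59095 + 0.00000j × 0.31458 + 0.00000j = 0.18590 + 0.00000j  (running Σ = 0.22257 + 0.00995j)
  m=1: 0.34866 + 0.21781j × 0.03315 + 0.02562j = 0.00598 + 0.01615j  (running Σ = 0.22855 + 0.02610j)
  m=2: 0.05207 + 0.10670j × -0.08366 - 0.32147j = 0.02994 - 0.02567j  (running Σ = 0.25849 + 0.00044j)
  m=3: -0.00204 + 0.01946j × 0.01452 - 0.03402j = 0.00063 + 0.00035j  (running Σ = 0.25913 + 0.00079j)
  m=4: -0.00111 + 0.00143j × -0.38572 + 0.21534j = 0.00012 - 0.00079j  (running Σ = 0.25925 - 0.00000j)
Total Σ_m = 0.25925 - 0.00000j. Multiply by 1.396263: 0.36198 - 0.00000j. P_4(cos γ) = 0.361980

0.361980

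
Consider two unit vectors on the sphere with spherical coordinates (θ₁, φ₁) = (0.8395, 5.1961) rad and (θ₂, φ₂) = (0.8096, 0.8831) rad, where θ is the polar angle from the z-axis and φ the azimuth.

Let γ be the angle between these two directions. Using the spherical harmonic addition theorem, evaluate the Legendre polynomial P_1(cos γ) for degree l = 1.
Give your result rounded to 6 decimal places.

0.251115

Term-by-term m-sum for l=1 (normalisation 4π/3 = 4.188790):
  [-1]  conj(Y_{1,-1})(Ω₁) = 0.11959 - 0.22765j ; Y_{1,-1}(Ω₂) = 0.15878 - 0.19329j ; Δ = -0.02501 - 0.05926j
  [+0]  conj(Y_{1,0})(Ω₁) = 0.32631 + 0.00000j ; Y_{1,0}(Ω₂) = 0.33703 + 0.00000j ; Δ = 0.10998 + 0.00000j
  [+1]  conj(Y_{1,1})(Ω₁) = -0.11959 - 0.22765j ; Y_{1,1}(Ω₂) = -0.15878 - 0.19329j ; Δ = -0.02501 + 0.05926j
Total Σ_m = 0.05995 + 0.00000j. Multiply by 4.188790: 0.25111 + 0.00000j. P_1(cos γ) = 0.251115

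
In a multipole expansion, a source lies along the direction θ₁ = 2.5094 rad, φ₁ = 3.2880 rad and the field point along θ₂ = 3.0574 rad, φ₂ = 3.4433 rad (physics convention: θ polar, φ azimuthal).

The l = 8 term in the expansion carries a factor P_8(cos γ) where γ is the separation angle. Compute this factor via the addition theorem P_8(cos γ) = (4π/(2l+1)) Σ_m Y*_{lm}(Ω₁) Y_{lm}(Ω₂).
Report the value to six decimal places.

-0.284605

Summing Y*_{l m}(θ₁,φ₁)·Y_{l m}(θ₂,φ₂) over m ∈ [−8, 8]; prefactor 4π/(2·8+1) = 0.739198:
  m=-8: 0.00298 + 0.00706j × -0.00000 - 0.00000j = 0.00000 - 0.00000j  (running Σ = 0.00000 - 0.00000j)
  m=-7: 0.02173 + 0.03576j × -0.00000 - 0.00000j = 0.00000 - 0.00000j  (running Σ = 0.00000 - 0.00000j)
  m=-6: 0.08964 + 0.10809j × -0.00000 - 0.00000j = 0.00000 - 0.00000j  (running Σ = 0.00000 - 0.00000j)
  m=-5: 0.23773 + 0.21362j × 0.00000 - 0.00004j = 0.00001 - 0.00001j  (running Σ = 0.00001 - 0.00001j)
  m=-4: 0.39910 + 0.26470j × 0.00024 - 0.00062j = 0.00026 - 0.00019j  (running Σ = 0.00027 - 0.00019j)
  m=-3: 0.34185 + 0.16061j × 0.00500 - 0.00636j = 0.00273 - 0.00137j  (running Σ = 0.00300 - 0.00157j)
  m=-2: -0.07255 - 0.02187j × 0.05779 - 0.03983j = -0.00506 + 0.00163j  (running Σ = -0.00207 + 0.00006j)
  m=-1: -0.41176 - 0.06072j × 0.37214 - 0.11581j = -0.16026 + 0.02509j  (running Σ = -0.16233 + 0.02515j)
  m=0: -0.05922 + 0.00000j × 1.01933 + 0.00000j = -0.06036 + 0.00000j  (running Σ = -0.22269 + 0.02515j)
  m=1: 0.41176 - 0.06072j × -0.37214 - 0.11581j = -0.16026 - 0.02509j  (running Σ = -0.38295 + 0.00006j)
  m=2: -0.07255 + 0.02187j × 0.05779 + 0.03983j = -0.00506 - 0.00163j  (running Σ = -0.38802 - 0.00157j)
  m=3: -0.34185 + 0.16061j × -0.00500 - 0.00636j = 0.00273 + 0.00137j  (running Σ = -0.38529 - 0.00019j)
  m=4: 0.39910 - 0.26470j × 0.00024 + 0.00062j = 0.00026 + 0.00019j  (running Σ = -0.38503 - 0.00001j)
  m=5: -0.23773 + 0.21362j × -0.00000 - 0.00004j = 0.00001 + 0.00001j  (running Σ = -0.38502 - 0.00000j)
  m=6: 0.08964 - 0.10809j × -0.00000 + 0.00000j = 0.00000 + 0.00000j  (running Σ = -0.38502 - 0.00000j)
  m=7: -0.02173 + 0.03576j × 0.00000 - 0.00000j = 0.00000 + 0.00000j  (running Σ = -0.38502 - 0.00000j)
  m=8: 0.00298 - 0.00706j × -0.00000 + 0.00000j = 0.00000 + 0.00000j  (running Σ = -0.38502 - 0.00000j)
Σ over m = -0.38502 - 0.00000j; ×(4π/17) → -0.28461 - 0.00000j. Real part: -0.284605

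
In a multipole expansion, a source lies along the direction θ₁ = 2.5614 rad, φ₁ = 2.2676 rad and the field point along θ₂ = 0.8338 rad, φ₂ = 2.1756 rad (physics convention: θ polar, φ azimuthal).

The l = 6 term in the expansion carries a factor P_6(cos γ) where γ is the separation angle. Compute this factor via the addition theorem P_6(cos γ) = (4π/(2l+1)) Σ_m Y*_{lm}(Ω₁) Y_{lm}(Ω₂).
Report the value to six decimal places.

-0.160934

Addition theorem: P_6(cos γ) = (4π/13) Σ_m Y*_{lm}(Ω₁) Y_{lm}(Ω₂), m = −6…6:
  m=-6: (0.006645, 0.011301) × (0.070374, -0.037287) = (0.000889, 0.000547)  (running Σ = (0.000889, 0.000547))
  m=-5: (-0.023264, 0.065263) × (-0.029372, 0.248665) = (-0.015545, -0.007702)  (running Σ = (-0.014656, -0.007154))
  m=-4: (-0.202285, 0.074845) × (-0.319370, -0.281456) = (0.085669, 0.033031)  (running Σ = (0.071013, 0.025877))
  m=-3: (-0.365698, -0.209197) × (0.339556, -0.084397) = (-0.141830, -0.040170)  (running Σ = (-0.070817, -0.014294))
  m=-2: (-0.078593, -0.438903) × (0.025107, -0.066462) = (-0.031144, -0.005796)  (running Σ = (-0.101961, -0.020090))
  m=-1: (0.019613, -0.023437) × (0.211925, 0.306600) = (0.011342, 0.001046)  (running Σ = (-0.090619, -0.019043))
  m=0: (-0.420750, -0.000000) × (-0.035059, 0.000000) = (0.014751, 0.000000)  (running Σ = (-0.075868, -0.019043))
  m=1: (-0.019613, -0.023437) × (-0.211925, 0.306600) = (0.011342, -0.001046)  (running Σ = (-0.064526, -0.020090))
  m=2: (-0.078593, 0.438903) × (0.025107, 0.066462) = (-0.031144, 0.005796)  (running Σ = (-0.095669, -0.014294))
  m=3: (0.365698, -0.209197) × (-0.339556, -0.084397) = (-0.141830, 0.040170)  (running Σ = (-0.237500, 0.025877))
  m=4: (-0.202285, -0.074845) × (-0.319370, 0.281456) = (0.085669, -0.033031)  (running Σ = (-0.151831, -0.007154))
  m=5: (0.023264, 0.065263) × (0.029372, 0.248665) = (-0.015545, 0.007702)  (running Σ = (-0.167376, 0.000547))
  m=6: (0.006645, -0.011301) × (0.070374, 0.037287) = (0.000889, -0.000547)  (running Σ = (-0.166487, -0.000000))
Accumulated sum (-0.166487, -0.000000); after 4π/(2l+1) scaling, (-0.160934, -0.000000) ⇒ P_6 = -0.160934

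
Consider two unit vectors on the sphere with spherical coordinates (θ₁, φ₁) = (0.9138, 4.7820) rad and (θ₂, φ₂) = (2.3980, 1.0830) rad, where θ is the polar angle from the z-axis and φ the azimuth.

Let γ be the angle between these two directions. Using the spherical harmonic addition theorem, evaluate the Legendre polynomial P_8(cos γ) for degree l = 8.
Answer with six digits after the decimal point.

-0.407963

Summing Y*_{l m}(θ₁,φ₁)·Y_{l m}(θ₂,φ₂) over m ∈ [−8, 8]; prefactor 4π/(2·8+1) = 0.739198:
  m=-8: Y*=(0.067621, 0.042103)  Y=(-0.016462, -0.015670)  product (-0.000453, -0.001753)
  m=-7: Y*=(-0.115070, 0.217156)  Y=(-0.026650, 0.095188)  product (-0.017604, -0.016740)
  m=-6: Y*=(-0.389688, -0.172934)  Y=(0.252188, -0.055023)  product (-0.107790, -0.022170)
  m=-5: Y*=(0.136830, -0.377124)  Y=(-0.281837, -0.332841)  product (-0.164086, 0.060745)
  m=-4: Y*=(0.044178, 0.012629)  Y=(-0.158033, 0.395217)  product (-0.011973, 0.015464)
  m=-3: Y*=(0.069841, -0.329557)  Y=(0.071548, -0.007714)  product (0.002455, -0.024118)
  m=-2: Y*=(0.233428, 0.032710)  Y=(0.195141, 0.288193)  product (0.036125, 0.073656)
  m=-1: Y*=(0.016706, -0.239610)  Y=(0.117546, -0.221551)  product (-0.051122, -0.031866)
  m=+0: Y*=(0.276078, -0.000000)  Y=(0.278901, 0.000000)  product (0.076999, 0.000000)
  m=+1: Y*=(-0.016706, -0.239610)  Y=(-0.117546, -0.221551)  product (-0.051122, 0.031866)
  m=+2: Y*=(0.233428, -0.032710)  Y=(0.195141, -0.288193)  product (0.036125, -0.073656)
  m=+3: Y*=(-0.069841, -0.329557)  Y=(-0.071548, -0.007714)  product (0.002455, 0.024118)
  m=+4: Y*=(0.044178, -0.012629)  Y=(-0.158033, -0.395217)  product (-0.011973, -0.015464)
  m=+5: Y*=(-0.136830, -0.377124)  Y=(0.281837, -0.332841)  product (-0.164086, -0.060745)
  m=+6: Y*=(-0.389688, 0.172934)  Y=(0.252188, 0.055023)  product (-0.107790, 0.022170)
  m=+7: Y*=(0.115070, 0.217156)  Y=(0.026650, 0.095188)  product (-0.017604, 0.016740)
  m=+8: Y*=(0.067621, -0.042103)  Y=(-0.016462, 0.015670)  product (-0.000453, 0.001753)
Total Σ_m = (-0.551899, -0.000000). Multiply by 0.739198: (-0.407963, -0.000000). P_8(cos γ) = -0.407963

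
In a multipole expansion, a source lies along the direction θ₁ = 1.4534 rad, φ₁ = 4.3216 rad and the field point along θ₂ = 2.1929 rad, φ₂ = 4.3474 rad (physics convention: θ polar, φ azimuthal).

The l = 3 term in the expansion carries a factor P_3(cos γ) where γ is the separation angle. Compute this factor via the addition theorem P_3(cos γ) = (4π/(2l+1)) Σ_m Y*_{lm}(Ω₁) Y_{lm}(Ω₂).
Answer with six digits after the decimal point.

-0.100742

Addition theorem: P_3(cos γ) = (4π/7) Σ_m Y*_{lm}(Ω₁) Y_{lm}(Ω₂), m = −3…3:
  m=-3: +0.376657+0.158551i × +0.199043-0.102571i = +0.091234-0.007076i  (running Σ = +0.091234-0.007076i)
  m=-2: -0.083799+0.083161i × +0.293091+0.262281i = -0.046372+0.002395i  (running Σ = +0.044861-0.004681i)
  m=-1: +0.113872+0.276403i × -0.065430+0.171234i = -0.054780+0.001414i  (running Σ = -0.009919-0.003267i)
  m=0: -0.128129-0.000000i × +0.283150+0.000000i = -0.036280-0.000000i  (running Σ = -0.046199-0.003267i)
  m=1: -0.113872+0.276403i × +0.065430+0.171234i = -0.054780-0.001414i  (running Σ = -0.100979-0.004681i)
  m=2: -0.083799-0.083161i × +0.293091-0.262281i = -0.046372-0.002395i  (running Σ = -0.147351-0.007076i)
  m=3: -0.376657+0.158551i × -0.199043-0.102571i = +0.091234+0.007076i  (running Σ = -0.056118+0.000000i)
Accumulated sum -0.056118+0.000000i; after 4π/(2l+1) scaling, -0.100742+0.000000i ⇒ P_3 = -0.100742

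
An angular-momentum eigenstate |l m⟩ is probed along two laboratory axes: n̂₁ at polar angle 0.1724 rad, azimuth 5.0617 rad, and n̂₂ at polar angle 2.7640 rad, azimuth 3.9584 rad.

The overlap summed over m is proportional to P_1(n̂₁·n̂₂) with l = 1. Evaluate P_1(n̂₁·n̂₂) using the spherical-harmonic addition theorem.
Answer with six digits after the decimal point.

-0.887273

Term-by-term m-sum for l=1 (normalisation 4π/3 = 4.188790):
  m=-1: Y*=+0.020285-0.055689i  Y=-0.087197+0.092854i  product +0.003402+0.006739i
  m=+0: Y*=+0.481359-0.000000i  Y=-0.454183+0.000000i  product -0.218625+0.000000i
  m=+1: Y*=-0.020285-0.055689i  Y=+0.087197+0.092854i  product +0.003402-0.006739i
Accumulated sum -0.211821+0.000000i; after 4π/(2l+1) scaling, -0.887273+0.000000i ⇒ P_1 = -0.887273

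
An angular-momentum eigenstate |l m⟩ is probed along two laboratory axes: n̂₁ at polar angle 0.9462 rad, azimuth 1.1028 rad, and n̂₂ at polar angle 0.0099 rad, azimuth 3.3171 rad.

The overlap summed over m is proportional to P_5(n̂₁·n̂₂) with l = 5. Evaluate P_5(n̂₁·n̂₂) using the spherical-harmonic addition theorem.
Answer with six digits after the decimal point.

Term-by-term m-sum for l=5 (normalisation 4π/11 = 1.142397):
  m=-5: +0.117137-0.113399i × -0.000000+0.000000i = +0.000000+0.000000i  (running Σ = +0.000000+0.000000i)
  m=-4: -0.110253-0.354922i × +0.000000-0.000000i = -0.000000-0.000000i  (running Σ = -0.000000-0.000000i)
  m=-3: -0.378338-0.063702i × -0.000002+0.000001i = +0.000001-0.000000i  (running Σ = +0.000001-0.000000i)
  m=-2: -0.010004+0.013583i × +0.000312-0.000114i = -0.000002+0.000005i  (running Σ = -0.000001+0.000005i)
  m=-1: -0.156085-0.308806i × -0.024968+0.004428i = +0.005264+0.007019i  (running Σ = +0.005264+0.007024i)
  m=0: -0.107376-0.000000i × +0.934915+0.000000i = -0.100388-0.000000i  (running Σ = -0.095124+0.007024i)
  m=1: +0.156085-0.308806i × +0.024968+0.004428i = +0.005264-0.007019i  (running Σ = -0.089859+0.000005i)
  m=2: -0.010004-0.013583i × +0.000312+0.000114i = -0.000002-0.000005i  (running Σ = -0.089861-0.000000i)
  m=3: +0.378338-0.063702i × +0.000002+0.000001i = +0.000001+0.000000i  (running Σ = -0.089860-0.000000i)
  m=4: -0.110253+0.354922i × +0.000000+0.000000i = -0.000000+0.000000i  (running Σ = -0.089860+0.000000i)
  m=5: -0.117137-0.113399i × +0.000000+0.000000i = +0.000000-0.000000i  (running Σ = -0.089860+0.000000i)
Total Σ_m = -0.089860+0.000000i. Multiply by 1.142397: -0.102656+0.000000i. P_5(cos γ) = -0.102656

-0.102656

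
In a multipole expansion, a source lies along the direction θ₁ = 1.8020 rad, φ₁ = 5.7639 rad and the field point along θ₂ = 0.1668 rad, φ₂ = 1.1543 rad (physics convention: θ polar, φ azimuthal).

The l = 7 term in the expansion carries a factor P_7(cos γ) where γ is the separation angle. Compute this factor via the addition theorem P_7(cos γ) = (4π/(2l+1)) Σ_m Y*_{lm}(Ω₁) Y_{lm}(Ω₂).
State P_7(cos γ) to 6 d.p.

Expand P_7 via completeness: Σ_{m} conj(Y_{7,m}) at Ω₁ times Y_{7,m} at Ω₂ —
  m=-7: -0.36463 + 0.19609j × -0.00000 - 0.00000j = 0.00000 + 0.00000j  (running Σ = 0.00000 + 0.00000j)
  m=-6: 0.36456 + 0.00944j × 0.00003 - 0.00002j = 0.00001 - 0.00001j  (running Σ = 0.00001 - 0.00001j)
  m=-5: 0.08701 + 0.05277j × 0.00047 + 0.00026j = 0.00003 + 0.00005j  (running Σ = 0.00004 + 0.00004j)
  m=-4: -0.16967 - 0.30595j × -0.00050 + 0.00528j = 0.00170 - 0.00074j  (running Σ = 0.00174 - 0.00070j)
  m=-3: -0.00009 + 0.00728j × -0.03557 + 0.01184j = -0.00008 - 0.00026j  (running Σ = 0.00166 - 0.00096j)
  m=-2: -0.16580 + 0.28154j × -0.12375 - 0.13613j = 0.05884 - 0.01227j  (running Σ = 0.06050 - 0.01323j)
  m=-1: 0.04243 - 0.02425j × 0.22603 - 0.51095j = -0.00280 - 0.02716j  (running Σ = 0.05770 - 0.04039j)
  m=0: 0.31777 + 0.00000j × 0.70624 + 0.00000j = 0.22442 + 0.00000j  (running Σ = 0.28212 - 0.04039j)
  m=1: -0.04243 - 0.02425j × -0.22603 - 0.51095j = -0.00280 + 0.02716j  (running Σ = 0.27932 - 0.01323j)
  m=2: -0.16580 - 0.28154j × -0.12375 + 0.13613j = 0.05884 + 0.01227j  (running Σ = 0.33816 - 0.00096j)
  m=3: 0.00009 + 0.00728j × 0.03557 + 0.01184j = -0.00008 + 0.00026j  (running Σ = 0.33808 - 0.00070j)
  m=4: -0.16967 + 0.30595j × -0.00050 - 0.00528j = 0.00170 + 0.00074j  (running Σ = 0.33978 + 0.00004j)
  m=5: -0.08701 + 0.05277j × -0.00047 + 0.00026j = 0.00003 - 0.00005j  (running Σ = 0.33981 - 0.00001j)
  m=6: 0.36456 - 0.00944j × 0.00003 + 0.00002j = 0.00001 + 0.00001j  (running Σ = 0.33982 + 0.00000j)
  m=7: 0.36463 + 0.19609j × 0.00000 - 0.00000j = 0.00000 - 0.00000j  (running Σ = 0.33982 - 0.00000j)
Accumulated sum 0.33982 - 0.00000j; after 4π/(2l+1) scaling, 0.28469 - 0.00000j ⇒ P_7 = 0.284685

0.284685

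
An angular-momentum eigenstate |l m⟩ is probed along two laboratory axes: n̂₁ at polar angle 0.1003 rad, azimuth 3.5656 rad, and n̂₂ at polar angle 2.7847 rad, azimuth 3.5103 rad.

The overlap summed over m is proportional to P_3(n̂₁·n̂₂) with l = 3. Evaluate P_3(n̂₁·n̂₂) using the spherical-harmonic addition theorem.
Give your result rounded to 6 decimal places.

Addition theorem: P_3(cos γ) = (4π/7) Σ_m Y*_{lm}(Ω₁) Y_{lm}(Ω₂), m = −3…3:
  m=-3: Y*=-0.000123-0.000400i  Y=-0.007973+0.015905i  product +0.000007+0.000001i
  m=-2: Y*=+0.006744+0.007646i  Y=-0.086515+0.078587i  product -0.001184-0.000132i
  m=-1: Y*=-0.116501-0.052587i  Y=-0.357004+0.137938i  product +0.048845+0.002704i
  m=+0: Y*=+0.723988-0.000000i  Y=-0.485932+0.000000i  product -0.351809+0.000000i
  m=+1: Y*=+0.116501-0.052587i  Y=+0.357004+0.137938i  product +0.048845-0.002704i
  m=+2: Y*=+0.006744-0.007646i  Y=-0.086515-0.078587i  product -0.001184+0.000132i
  m=+3: Y*=+0.000123-0.000400i  Y=+0.007973+0.015905i  product +0.000007-0.000001i
Total Σ_m = -0.256472-0.000000i. Multiply by 1.795196: -0.460418-0.000000i. P_3(cos γ) = -0.460418

-0.460418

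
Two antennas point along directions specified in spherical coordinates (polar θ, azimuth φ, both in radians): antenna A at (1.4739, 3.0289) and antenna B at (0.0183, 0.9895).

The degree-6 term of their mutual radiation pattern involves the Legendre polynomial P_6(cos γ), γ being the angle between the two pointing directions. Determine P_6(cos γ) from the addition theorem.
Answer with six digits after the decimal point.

Term-by-term m-sum for l=6 (normalisation 4π/13 = 0.966644):
  [-6]  conj(Y_{6,-6})(Ω₁) = +0.366317-0.293904i ; Y_{6,-6}(Ω₂) = +0.000000+0.000000i ; Δ = +0.000000-0.000000i
  [-5]  conj(Y_{6,-5})(Ω₁) = -0.133690+0.084463i ; Y_{6,-5}(Ω₂) = +0.000000+0.000000i ; Δ = -0.000000-0.000000i
  [-4]  conj(Y_{6,-4})(Ω₁) = -0.282712+0.136834i ; Y_{6,-4}(Ω₂) = -0.000000+0.000000i ; Δ = +0.000000-0.000000i
  [-3]  conj(Y_{6,-3})(Ω₁) = +0.169821-0.059705i ; Y_{6,-3}(Ω₂) = -0.000031-0.000005i ; Δ = -0.000006+0.000001i
  [-2]  conj(Y_{6,-2})(Ω₁) = +0.262414-0.060166i ; Y_{6,-2}(Ω₂) = -0.000692-0.001600i ; Δ = -0.000278-0.000378i
  [-1]  conj(Y_{6,-1})(Ω₁) = -0.186135+0.021065i ; Y_{6,-1}(Ω₂) = +0.033061-0.050320i ; Δ = -0.005094+0.010063i
  [+0]  conj(Y_{6,0})(Ω₁) = -0.257115-0.000000i ; Y_{6,0}(Ω₂) = +1.013534+0.000000i ; Δ = -0.260595-0.000000i
  [+1]  conj(Y_{6,1})(Ω₁) = +0.186135+0.021065i ; Y_{6,1}(Ω₂) = -0.033061-0.050320i ; Δ = -0.005094-0.010063i
  [+2]  conj(Y_{6,2})(Ω₁) = +0.262414+0.060166i ; Y_{6,2}(Ω₂) = -0.000692+0.001600i ; Δ = -0.000278+0.000378i
  [+3]  conj(Y_{6,3})(Ω₁) = -0.169821-0.059705i ; Y_{6,3}(Ω₂) = +0.000031-0.000005i ; Δ = -0.000006-0.000001i
  [+4]  conj(Y_{6,4})(Ω₁) = -0.282712-0.136834i ; Y_{6,4}(Ω₂) = -0.000000-0.000000i ; Δ = +0.000000+0.000000i
  [+5]  conj(Y_{6,5})(Ω₁) = +0.133690+0.084463i ; Y_{6,5}(Ω₂) = -0.000000+0.000000i ; Δ = -0.000000+0.000000i
  [+6]  conj(Y_{6,6})(Ω₁) = +0.366317+0.293904i ; Y_{6,6}(Ω₂) = +0.000000-0.000000i ; Δ = +0.000000+0.000000i
Σ over m = -0.271350-0.000000i; ×(4π/13) → -0.262299-0.000000i. Real part: -0.262299

-0.262299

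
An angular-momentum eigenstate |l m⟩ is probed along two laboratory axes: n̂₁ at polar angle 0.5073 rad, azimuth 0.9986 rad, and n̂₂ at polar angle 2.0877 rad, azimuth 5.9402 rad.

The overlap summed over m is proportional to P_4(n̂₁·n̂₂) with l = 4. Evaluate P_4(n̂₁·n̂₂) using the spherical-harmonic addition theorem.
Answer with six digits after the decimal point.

0.007419

Expand P_4 via completeness: Σ_{m} conj(Y_{4,m}) at Ω₁ times Y_{4,m} at Ω₂ —
  m=-4: -0.016218-0.018566i × +0.049935+0.247792i = +0.003791-0.004946i  (running Σ = +0.003791-0.004946i)
  m=-3: -0.124115+0.018224i × -0.209596-0.348204i = +0.032360+0.039397i  (running Σ = +0.036150+0.034452i)
  m=-2: -0.141981+0.312544i × +0.138818+0.113634i = -0.055225+0.027253i  (running Σ = -0.019075+0.061705i)
  m=-1: +0.255394+0.396531i × +0.247004+0.088205i = +0.028107+0.120472i  (running Σ = +0.009032+0.182177i)
  m=0: +0.053833-0.000000i × -0.236868+0.000000i = -0.012751+0.000000i  (running Σ = -0.003719+0.182177i)
  m=1: -0.255394+0.396531i × -0.247004+0.088205i = +0.028107-0.120472i  (running Σ = +0.024389+0.061705i)
  m=2: -0.141981-0.312544i × +0.138818-0.113634i = -0.055225-0.027253i  (running Σ = -0.030837+0.034452i)
  m=3: +0.124115+0.018224i × +0.209596-0.348204i = +0.032360-0.039397i  (running Σ = +0.001523-0.004946i)
  m=4: -0.016218+0.018566i × +0.049935-0.247792i = +0.003791+0.004946i  (running Σ = +0.005314+0.000000i)
Total Σ_m = +0.005314+0.000000i. Multiply by 1.396263: +0.007419+0.000000i. P_4(cos γ) = 0.007419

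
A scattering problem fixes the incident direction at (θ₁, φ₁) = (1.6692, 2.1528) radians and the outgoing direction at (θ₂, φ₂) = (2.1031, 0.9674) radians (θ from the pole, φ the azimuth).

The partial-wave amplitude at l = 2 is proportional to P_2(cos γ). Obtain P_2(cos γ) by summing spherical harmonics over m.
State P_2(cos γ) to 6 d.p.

Expand P_2 via completeness: Σ_{m} conj(Y_{2,m}) at Ω₁ times Y_{2,m} at Ω₂ —
  term(m=-2) = -0.07870 + 0.07643j   from Y*(Ω₁)=-0.15136 - 0.35133j, Y(Ω₂)=-0.10210 - 0.26799j
  term(m=-1) = 0.00959 + 0.02365j   from Y*(Ω₁)=0.04152 - 0.06310j, Y(Ω₂)=-0.19170 + 0.27818j
  term(m=+0) = 0.02195 + 0.00000j   from Y*(Ω₁)=-0.30626 + 0.00000j, Y(Ω₂)=-0.07168 + 0.00000j
  term(m=+1) = 0.00959 - 0.02365j   from Y*(Ω₁)=-0.04152 - 0.06310j, Y(Ω₂)=0.19170 + 0.27818j
  term(m=+2) = -0.07870 - 0.07643j   from Y*(Ω₁)=-0.15136 + 0.35133j, Y(Ω₂)=-0.10210 + 0.26799j
Total Σ_m = -0.11626 + 0.00000j. Multiply by 2.513274: -0.29219 + 0.00000j. P_2(cos γ) = -0.292192

-0.292192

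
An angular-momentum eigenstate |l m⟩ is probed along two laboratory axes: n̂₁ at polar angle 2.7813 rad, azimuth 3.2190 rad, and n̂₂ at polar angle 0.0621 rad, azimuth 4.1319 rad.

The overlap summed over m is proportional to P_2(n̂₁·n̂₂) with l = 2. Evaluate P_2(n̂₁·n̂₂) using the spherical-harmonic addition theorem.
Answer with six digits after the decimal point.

Summing Y*_{l m}(θ₁,φ₁)·Y_{l m}(θ₂,φ₂) over m ∈ [−2, 2]; prefactor 4π/(2·2+1) = 2.513274:
  term(m=-2) = (-0.000018, -0.000069)   from Y*(Ω₁)=(0.047436, 0.007403), Y(Ω₂)=(-0.000593, -0.001365)
  term(m=-1) = (-0.007457, 0.009651)   from Y*(Ω₁)=(0.254110, 0.019709), Y(Ω₂)=(-0.026244, 0.040014)
  term(m=+0) = (0.321837, 0.000000)   from Y*(Ω₁)=(0.513183, -0.000000), Y(Ω₂)=(0.627139, 0.000000)
  term(m=+1) = (-0.007457, -0.009651)   from Y*(Ω₁)=(-0.254110, 0.019709), Y(Ω₂)=(0.026244, 0.040014)
  term(m=+2) = (-0.000018, 0.000069)   from Y*(Ω₁)=(0.047436, -0.007403), Y(Ω₂)=(-0.000593, 0.001365)
Total Σ_m = (0.306886, 0.000000). Multiply by 2.513274: (0.771289, 0.000000). P_2(cos γ) = 0.771289

0.771289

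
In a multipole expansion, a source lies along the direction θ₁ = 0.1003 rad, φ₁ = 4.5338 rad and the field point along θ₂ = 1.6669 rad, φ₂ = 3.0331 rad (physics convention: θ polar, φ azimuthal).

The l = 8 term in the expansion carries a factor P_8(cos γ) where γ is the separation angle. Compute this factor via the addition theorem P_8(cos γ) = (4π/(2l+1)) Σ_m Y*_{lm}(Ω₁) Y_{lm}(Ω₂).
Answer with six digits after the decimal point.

Summing Y*_{l m}(θ₁,φ₁)·Y_{l m}(θ₂,φ₂) over m ∈ [−8, 8]; prefactor 4π/(2·8+1) = 0.739198:
  m=-8: Y*=(0.000000, -0.000000)  Y=(0.321070, 0.378987)  product (0.000000, -0.000000)
  m=-7: Y*=(0.000000, 0.000000)  Y=(0.138901, 0.131873)  product (0.000000, 0.000000)
  m=-6: Y*=(-0.000003, 0.000005)  Y=(-0.251021, -0.191206)  product (0.000002, -0.000001)
  m=-5: Y*=(-0.000075, -0.000061)  Y=(-0.186874, -0.112644)  product (0.000007, 0.000020)
  m=-4: Y*=(0.001001, -0.000868)  Y=(0.230836, 0.106978)  product (0.000324, -0.000093)
  m=-3: Y*=(0.006896, 0.011616)  Y=(0.216468, 0.073054)  product (0.000644, 0.003018)
  m=-2: Y*=(-0.091697, 0.034220)  Y=(-0.221007, -0.048722)  product (0.021933, -0.003095)
  m=-1: Y*=(-0.080266, -0.444657)  Y=(-0.230904, -0.025150)  product (0.007351, 0.104692)
  m=+0: Y*=(0.961751, -0.000000)  Y=(0.217871, 0.000000)  product (0.209538, 0.000000)
  m=+1: Y*=(0.080266, -0.444657)  Y=(0.230904, -0.025150)  product (0.007351, -0.104692)
  m=+2: Y*=(-0.091697, -0.034220)  Y=(-0.221007, 0.048722)  product (0.021933, 0.003095)
  m=+3: Y*=(-0.006896, 0.011616)  Y=(-0.216468, 0.073054)  product (0.000644, -0.003018)
  m=+4: Y*=(0.001001, 0.000868)  Y=(0.230836, -0.106978)  product (0.000324, 0.000093)
  m=+5: Y*=(0.000075, -0.000061)  Y=(0.186874, -0.112644)  product (0.000007, -0.000020)
  m=+6: Y*=(-0.000003, -0.000005)  Y=(-0.251021, 0.191206)  product (0.000002, 0.000001)
  m=+7: Y*=(-0.000000, 0.000000)  Y=(-0.138901, 0.131873)  product (0.000000, -0.000000)
  m=+8: Y*=(0.000000, 0.000000)  Y=(0.321070, -0.378987)  product (0.000000, 0.000000)
Total Σ_m = (0.270058, -0.000000). Multiply by 0.739198: (0.199627, -0.000000). P_8(cos γ) = 0.199627

0.199627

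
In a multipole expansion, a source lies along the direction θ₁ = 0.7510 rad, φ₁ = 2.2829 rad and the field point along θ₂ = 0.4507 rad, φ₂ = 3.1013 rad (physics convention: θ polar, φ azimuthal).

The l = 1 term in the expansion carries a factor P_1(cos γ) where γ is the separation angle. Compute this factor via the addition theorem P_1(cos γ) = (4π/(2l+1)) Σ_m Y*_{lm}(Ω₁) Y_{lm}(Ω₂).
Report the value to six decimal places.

Term-by-term m-sum for l=1 (normalisation 4π/3 = 4.188790):
  m=-1: -0.15405 + 0.17846j × -0.15037 - 0.00606j = 0.02425 - 0.02590j  (running Σ = 0.02425 - 0.02590j)
  m=0: 0.35717 + 0.00000j × 0.43981 + 0.00000j = 0.15709 + 0.00000j  (running Σ = 0.18134 - 0.02590j)
  m=1: 0.15405 + 0.17846j × 0.15037 - 0.00606j = 0.02425 + 0.02590j  (running Σ = 0.20558 + 0.00000j)
Accumulated sum 0.20558 + 0.00000j; after 4π/(2l+1) scaling, 0.86114 + 0.00000j ⇒ P_1 = 0.861139

0.861139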